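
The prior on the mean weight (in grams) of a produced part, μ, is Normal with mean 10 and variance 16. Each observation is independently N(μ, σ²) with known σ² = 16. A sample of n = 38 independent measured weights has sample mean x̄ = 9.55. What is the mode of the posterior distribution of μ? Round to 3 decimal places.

n = 38, x̄ = 9.55.
For a Normal prior and Normal likelihood with known variance, the posterior is Normal; its mode equals its mean, the precision-weighted average.
Prior precision 1/σ₀² = 1/16 = 0.0625; data precision n/σ² = 38/16 = 2.375.
μ̂ = (0.0625·10 + 2.375·9.55) / (0.0625 + 2.375) = 23.30625/2.4375 = 1243/130 ≈ 9.562.

μ̂_MAP = 9.562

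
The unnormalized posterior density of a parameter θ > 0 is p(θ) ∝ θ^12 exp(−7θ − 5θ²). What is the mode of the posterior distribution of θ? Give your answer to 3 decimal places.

θ̂_MAP = 0.800

ℓ'(θ) = 12/θ − 7 − 10θ. Setting this to zero and multiplying by θ: 10θ² + 7θ − 12 = 0.
θ = (−7 + √(7² + 4·10·12)) / (2·10) = (−7 + √529) / 20 = (−7 + 23)/20 = 4/5.
ℓ''(θ) = −12/θ² − 10 < 0, confirming a maximum.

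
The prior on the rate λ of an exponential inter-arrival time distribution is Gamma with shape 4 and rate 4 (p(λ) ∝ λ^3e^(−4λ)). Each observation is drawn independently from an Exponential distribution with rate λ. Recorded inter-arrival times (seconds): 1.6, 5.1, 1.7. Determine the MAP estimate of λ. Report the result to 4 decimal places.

λ̂_MAP = 0.4839

The Exponential(rate=λ) likelihood is ∝ λ^n e^(−λΣtᵢ). Here n = 3 and Σtᵢ = 1.6 + 5.1 + 1.7 = 8.4.
Posterior ∝ λ^3e^(−4λ) · λ^3e^(−8.4λ) = λ^6e^(−12.4λ), i.e. Gamma(7, 12.4).
Mode = (a−1)/b = 6/12.4 ≈ 0.4839.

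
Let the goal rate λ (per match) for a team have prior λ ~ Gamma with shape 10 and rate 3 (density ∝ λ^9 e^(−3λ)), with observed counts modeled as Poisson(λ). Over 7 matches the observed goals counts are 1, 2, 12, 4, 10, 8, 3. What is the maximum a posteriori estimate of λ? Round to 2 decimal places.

λ̂_MAP = 4.90

Σxᵢ = 1+2+12+4+10+8+3 = 40, with n = 7.
Posterior ∝ λ^9e^(−3λ) · λ^40e^(−7λ) = λ^49e^(−10λ), i.e. Gamma(shape=50, rate=10).
The mode of a Gamma(a, b) with a ≥ 1 (shape–rate) is (a−1)/b = 49/10 ≈ 4.90.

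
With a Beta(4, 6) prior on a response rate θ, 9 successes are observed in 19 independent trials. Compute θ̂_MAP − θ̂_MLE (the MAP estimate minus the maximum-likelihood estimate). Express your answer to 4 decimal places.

MAP − MLE = -0.0292

Posterior is Beta(13, 16); MAP = (13−1)/(29−2) = 12/27 ≈ 0.44444.
MLE ignores the prior: θ̂_MLE = k/n = 9/19 ≈ 0.47368.
Difference = 12/27 − 9/19 = -5/171 ≈ -0.0292.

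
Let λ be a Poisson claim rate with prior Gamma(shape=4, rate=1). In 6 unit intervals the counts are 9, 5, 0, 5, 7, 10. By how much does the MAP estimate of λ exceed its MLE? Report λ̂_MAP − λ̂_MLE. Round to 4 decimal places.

MAP − MLE = -0.4286

Σxᵢ = 36. Posterior is Gamma(40, 7); MAP = (40−1)/7 = 39/7 ≈ 5.57143.
MLE = x̄ = 36/6 ≈ 6.00000.
Difference = 39/7 − 36/6 = -3/7 ≈ -0.4286.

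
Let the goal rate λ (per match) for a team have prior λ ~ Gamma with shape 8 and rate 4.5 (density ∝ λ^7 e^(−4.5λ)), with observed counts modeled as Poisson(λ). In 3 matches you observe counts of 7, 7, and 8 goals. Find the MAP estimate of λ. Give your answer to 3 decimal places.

λ̂_MAP = 3.867

Σxᵢ = 7+7+8 = 22, with n = 3.
Posterior ∝ λ^7e^(−4.5λ) · λ^22e^(−3λ) = λ^29e^(−7.5λ), i.e. Gamma(shape=30, rate=7.5).
The mode of a Gamma(a, b) with a ≥ 1 (shape–rate) is (a−1)/b = 29/7.5 ≈ 3.867.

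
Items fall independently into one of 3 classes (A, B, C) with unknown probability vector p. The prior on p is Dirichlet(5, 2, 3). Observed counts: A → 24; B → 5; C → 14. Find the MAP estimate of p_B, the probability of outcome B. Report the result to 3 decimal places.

MAP estimate of p_B = 0.120

The posterior is Dirichlet(αᵢ + nᵢ) = Dirichlet(29, 7, 17).
For a Dirichlet(a₁,…,a_K) with all aᵢ > 1, the mode has j-th component (aⱼ − 1)/(Σaᵢ − K).
Here Σaᵢ = 53 and K = 3, so p_B = (7 − 1)/(53 − 3) = 6/50 ≈ 0.120.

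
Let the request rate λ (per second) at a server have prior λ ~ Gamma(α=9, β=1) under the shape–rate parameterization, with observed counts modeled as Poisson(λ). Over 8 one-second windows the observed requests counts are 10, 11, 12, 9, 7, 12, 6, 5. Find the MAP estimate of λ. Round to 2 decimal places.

λ̂_MAP = 8.89

Σxᵢ = 10+11+12+9+7+12+6+5 = 72, with n = 8.
Posterior ∝ λ^8e^(−1λ) · λ^72e^(−8λ) = λ^80e^(−9λ), i.e. Gamma(shape=81, rate=9).
The mode of a Gamma(a, b) with a ≥ 1 (shape–rate) is (a−1)/b = 80/9 ≈ 8.89.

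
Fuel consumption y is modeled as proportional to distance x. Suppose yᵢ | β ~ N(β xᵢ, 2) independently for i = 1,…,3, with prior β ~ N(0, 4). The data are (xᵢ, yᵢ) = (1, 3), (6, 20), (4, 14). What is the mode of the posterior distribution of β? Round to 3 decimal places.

log p(β | y) = −Σ(yᵢ − βxᵢ)²/(2·2) − β²/(2·4) + const.
Setting the derivative to zero: Σxᵢ(yᵢ − βxᵢ)/2 − β/4 = 0, so β = Σxᵢyᵢ / (Σxᵢ² + σ²/τ²).
Σxᵢyᵢ = 1·3 + 6·20 + 4·14 = 179; Σxᵢ² = 53; σ²/τ² = 0.5.
β̂_MAP = 179 / (53 + 0.5) = 179/53.5 ≈ 3.346.

β̂_MAP = 3.346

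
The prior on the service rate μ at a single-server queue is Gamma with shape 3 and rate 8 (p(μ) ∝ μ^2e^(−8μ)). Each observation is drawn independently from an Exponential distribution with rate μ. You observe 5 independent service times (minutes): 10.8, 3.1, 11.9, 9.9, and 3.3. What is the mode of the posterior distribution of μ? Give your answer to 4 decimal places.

μ̂_MAP = 0.1489

The Exponential(rate=μ) likelihood is ∝ μ^n e^(−μΣtᵢ). Here n = 5 and Σtᵢ = 10.8 + 3.1 + 11.9 + 9.9 + 3.3 = 39.
Posterior ∝ μ^2e^(−8μ) · μ^5e^(−39μ) = μ^7e^(−47μ), i.e. Gamma(8, 47).
Mode = (a−1)/b = 7/47 ≈ 0.1489.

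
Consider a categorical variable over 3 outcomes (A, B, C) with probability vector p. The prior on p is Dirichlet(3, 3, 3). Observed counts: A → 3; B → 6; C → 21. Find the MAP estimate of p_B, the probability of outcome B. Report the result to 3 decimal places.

The posterior is Dirichlet(αᵢ + nᵢ) = Dirichlet(6, 9, 24).
For a Dirichlet(a₁,…,a_K) with all aᵢ > 1, the mode has j-th component (aⱼ − 1)/(Σaᵢ − K).
Here Σaᵢ = 39 and K = 3, so p_B = (9 − 1)/(39 − 3) = 8/36 ≈ 0.222.

MAP estimate of p_B = 0.222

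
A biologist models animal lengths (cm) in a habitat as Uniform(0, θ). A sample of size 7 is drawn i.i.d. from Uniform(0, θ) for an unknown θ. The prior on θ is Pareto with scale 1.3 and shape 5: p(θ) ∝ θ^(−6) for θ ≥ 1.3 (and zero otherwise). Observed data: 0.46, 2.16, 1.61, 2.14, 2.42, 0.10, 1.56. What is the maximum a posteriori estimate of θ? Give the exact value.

θ̂_MAP = 2.42

The Uniform(0, θ) likelihood is θ^(−n) for θ ≥ max(xᵢ), zero otherwise. Here max(xᵢ) = 2.42.
Posterior ∝ θ^(−6) · θ^(−7) = θ^(−13) on θ ≥ max(1.3, 2.42) = 2.42.
This density is strictly decreasing in θ, so the posterior mode lies at the lower boundary of the support.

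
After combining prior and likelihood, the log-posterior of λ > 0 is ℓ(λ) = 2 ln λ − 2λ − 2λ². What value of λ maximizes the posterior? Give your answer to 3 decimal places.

ℓ'(λ) = 2/λ − 2 − 4λ. Setting this to zero and multiplying by λ: 4λ² + 2λ − 2 = 0.
λ = (−2 + √(2² + 4·4·2)) / (2·4) = (−2 + √36) / 8 = (−2 + 6)/8 = 1/2.
ℓ''(λ) = −2/λ² − 4 < 0, confirming a maximum.

λ̂_MAP = 0.500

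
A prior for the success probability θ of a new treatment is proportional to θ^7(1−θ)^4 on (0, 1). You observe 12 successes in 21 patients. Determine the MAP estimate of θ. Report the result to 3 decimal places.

θ̂_MAP = 0.594

The prior density ∝ θ^7(1−θ)^4 is the kernel of Beta(8, 5).
Data: 12 successes in 21 trials. The binomial likelihood contributes θ^12(1−θ)^9, so the posterior is Beta(8+12, 5+9) = Beta(20, 14).
For Beta(a, b) with a, b > 1 the mode is (a−1)/(a+b−2) = 19/32 ≈ 0.594.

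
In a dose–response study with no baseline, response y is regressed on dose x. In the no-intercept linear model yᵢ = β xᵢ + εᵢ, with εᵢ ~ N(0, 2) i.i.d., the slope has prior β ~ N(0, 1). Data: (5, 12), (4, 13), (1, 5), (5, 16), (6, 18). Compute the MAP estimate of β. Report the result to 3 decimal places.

log p(β | y) = −Σ(yᵢ − βxᵢ)²/(2·2) − β²/(2·1) + const.
Setting the derivative to zero: Σxᵢ(yᵢ − βxᵢ)/2 − β/1 = 0, so β = Σxᵢyᵢ / (Σxᵢ² + σ²/τ²).
Σxᵢyᵢ = 5·12 + 4·13 + 1·5 + 5·16 + 6·18 = 305; Σxᵢ² = 103; σ²/τ² = 2.
β̂_MAP = 305 / (103 + 2) = 305/105 ≈ 2.905.

β̂_MAP = 2.905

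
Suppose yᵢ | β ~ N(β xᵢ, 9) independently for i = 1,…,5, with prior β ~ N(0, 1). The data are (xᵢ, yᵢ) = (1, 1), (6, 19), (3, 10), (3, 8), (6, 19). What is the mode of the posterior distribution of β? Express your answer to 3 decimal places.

β̂_MAP = 2.830

log p(β | y) = −Σ(yᵢ − βxᵢ)²/(2·9) − β²/(2·1) + const.
Setting the derivative to zero: Σxᵢ(yᵢ − βxᵢ)/9 − β/1 = 0, so β = Σxᵢyᵢ / (Σxᵢ² + σ²/τ²).
Σxᵢyᵢ = 1·1 + 6·19 + 3·10 + 3·8 + 6·19 = 283; Σxᵢ² = 91; σ²/τ² = 9.
β̂_MAP = 283 / (91 + 9) = 283/100 ≈ 2.830.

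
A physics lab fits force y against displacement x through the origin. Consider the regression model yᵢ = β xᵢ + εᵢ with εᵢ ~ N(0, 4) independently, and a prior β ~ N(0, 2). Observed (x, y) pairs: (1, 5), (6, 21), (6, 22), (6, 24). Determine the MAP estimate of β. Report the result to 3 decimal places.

β̂_MAP = 3.667

log p(β | y) = −Σ(yᵢ − βxᵢ)²/(2·4) − β²/(2·2) + const.
Setting the derivative to zero: Σxᵢ(yᵢ − βxᵢ)/4 − β/2 = 0, so β = Σxᵢyᵢ / (Σxᵢ² + σ²/τ²).
Σxᵢyᵢ = 1·5 + 6·21 + 6·22 + 6·24 = 407; Σxᵢ² = 109; σ²/τ² = 2.
β̂_MAP = 407 / (109 + 2) = 407/111 ≈ 3.667.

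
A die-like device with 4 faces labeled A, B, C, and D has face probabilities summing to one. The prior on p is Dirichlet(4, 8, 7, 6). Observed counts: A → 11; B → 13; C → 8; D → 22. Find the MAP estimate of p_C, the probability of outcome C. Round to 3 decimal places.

The posterior is Dirichlet(αᵢ + nᵢ) = Dirichlet(15, 21, 15, 28).
For a Dirichlet(a₁,…,a_K) with all aᵢ > 1, the mode has j-th component (aⱼ − 1)/(Σaᵢ − K).
Here Σaᵢ = 79 and K = 4, so p_C = (15 − 1)/(79 − 4) = 14/75 ≈ 0.187.

MAP estimate of p_C = 0.187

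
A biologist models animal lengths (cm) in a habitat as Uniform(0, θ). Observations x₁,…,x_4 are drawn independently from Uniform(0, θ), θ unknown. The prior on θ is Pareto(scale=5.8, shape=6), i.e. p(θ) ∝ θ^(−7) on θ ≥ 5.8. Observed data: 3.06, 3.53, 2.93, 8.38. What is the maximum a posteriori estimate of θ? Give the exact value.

θ̂_MAP = 8.38

The Uniform(0, θ) likelihood is θ^(−n) for θ ≥ max(xᵢ), zero otherwise. Here max(xᵢ) = 8.38.
Posterior ∝ θ^(−7) · θ^(−4) = θ^(−11) on θ ≥ max(5.8, 8.38) = 8.38.
This density is strictly decreasing in θ, so the posterior mode lies at the lower boundary of the support.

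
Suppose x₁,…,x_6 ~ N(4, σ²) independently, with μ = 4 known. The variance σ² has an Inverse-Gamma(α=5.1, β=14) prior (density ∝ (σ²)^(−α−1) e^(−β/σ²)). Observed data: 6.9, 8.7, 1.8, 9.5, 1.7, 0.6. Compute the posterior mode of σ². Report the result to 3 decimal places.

σ̂²_MAP = 6.068

Sum of squared deviations about the known mean: SS = (6.9−4)² + (8.7−4)² + (1.8−4)² + (9.5−4)² + (1.7−4)² + (0.6−4)² = 82.44.
The Normal likelihood contributes (σ²)^(−n/2) exp(−SS/(2σ²)), so the posterior is Inverse-Gamma(α + n/2, β + SS/2) = Inverse-Gamma(8.1, 55.22).
The mode of Inverse-Gamma(a, b) is b/(a+1) = 55.22/9.1 ≈ 6.068.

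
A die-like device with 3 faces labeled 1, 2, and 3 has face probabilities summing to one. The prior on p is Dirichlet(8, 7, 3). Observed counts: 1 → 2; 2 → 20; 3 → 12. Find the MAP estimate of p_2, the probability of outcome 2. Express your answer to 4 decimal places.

The posterior is Dirichlet(αᵢ + nᵢ) = Dirichlet(10, 27, 15).
For a Dirichlet(a₁,…,a_K) with all aᵢ > 1, the mode has j-th component (aⱼ − 1)/(Σaᵢ − K).
Here Σaᵢ = 52 and K = 3, so p_2 = (27 − 1)/(52 − 3) = 26/49 ≈ 0.5306.

MAP estimate: 0.5306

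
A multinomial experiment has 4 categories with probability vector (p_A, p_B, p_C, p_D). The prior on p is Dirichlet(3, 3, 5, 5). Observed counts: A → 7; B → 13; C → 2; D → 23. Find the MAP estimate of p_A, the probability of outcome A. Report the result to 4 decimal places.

The posterior is Dirichlet(αᵢ + nᵢ) = Dirichlet(10, 16, 7, 28).
For a Dirichlet(a₁,…,a_K) with all aᵢ > 1, the mode has j-th component (aⱼ − 1)/(Σaᵢ − K).
Here Σaᵢ = 61 and K = 4, so p_A = (10 − 1)/(61 − 4) = 9/57 ≈ 0.1579.

MAP estimate of p_A = 0.1579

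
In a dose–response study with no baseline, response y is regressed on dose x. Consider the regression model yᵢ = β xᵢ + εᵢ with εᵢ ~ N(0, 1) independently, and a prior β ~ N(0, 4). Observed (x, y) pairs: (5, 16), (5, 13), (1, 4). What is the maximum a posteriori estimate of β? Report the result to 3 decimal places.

log p(β | y) = −Σ(yᵢ − βxᵢ)²/(2·1) − β²/(2·4) + const.
Setting the derivative to zero: Σxᵢ(yᵢ − βxᵢ)/1 − β/4 = 0, so β = Σxᵢyᵢ / (Σxᵢ² + σ²/τ²).
Σxᵢyᵢ = 5·16 + 5·13 + 1·4 = 149; Σxᵢ² = 51; σ²/τ² = 0.25.
β̂_MAP = 149 / (51 + 0.25) = 149/51.25 ≈ 2.907.

β̂_MAP = 2.907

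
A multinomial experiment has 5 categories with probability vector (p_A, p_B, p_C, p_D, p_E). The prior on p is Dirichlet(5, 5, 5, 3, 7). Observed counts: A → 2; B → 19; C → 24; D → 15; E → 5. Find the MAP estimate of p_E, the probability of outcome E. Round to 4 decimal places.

The posterior is Dirichlet(αᵢ + nᵢ) = Dirichlet(7, 24, 29, 18, 12).
For a Dirichlet(a₁,…,a_K) with all aᵢ > 1, the mode has j-th component (aⱼ − 1)/(Σaᵢ − K).
Here Σaᵢ = 90 and K = 5, so p_E = (12 − 1)/(90 − 5) = 11/85 ≈ 0.1294.

MAP estimate of p_E = 0.1294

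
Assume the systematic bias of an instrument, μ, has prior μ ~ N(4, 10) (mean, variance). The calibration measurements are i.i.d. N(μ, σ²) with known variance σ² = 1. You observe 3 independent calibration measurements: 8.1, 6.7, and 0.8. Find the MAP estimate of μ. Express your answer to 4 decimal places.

n = 3; x̄ = (8.1 + 6.7 + 0.8)/3 = 15.6/3 = 5.2.
For a Normal prior and Normal likelihood with known variance, the posterior is Normal; its mode equals its mean, the precision-weighted average.
Prior precision 1/σ₀² = 1/10 = 0.1; data precision n/σ² = 3/1 = 3.
μ̂ = (0.1·4 + 3·5.2) / (0.1 + 3) = 16/3.1 = 160/31 ≈ 5.1613.

μ̂_MAP = 5.1613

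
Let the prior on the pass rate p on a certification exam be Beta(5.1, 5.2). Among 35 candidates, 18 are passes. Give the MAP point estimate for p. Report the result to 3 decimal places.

p̂_MAP = 0.510

Prior: Beta(5.1, 5.2).
Data: 18 successes in 35 trials. The binomial likelihood contributes p^18(1−p)^17, so the posterior is Beta(5.1+18, 5.2+17) = Beta(23.1, 22.2).
For Beta(a, b) with a, b > 1 the mode is (a−1)/(a+b−2) = 22.1/43.3 ≈ 0.510.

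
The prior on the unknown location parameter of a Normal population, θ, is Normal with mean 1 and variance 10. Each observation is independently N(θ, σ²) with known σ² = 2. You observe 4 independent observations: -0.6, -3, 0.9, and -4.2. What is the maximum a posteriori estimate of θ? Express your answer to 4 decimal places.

n = 4; x̄ = ((-0.6) + (-3) + 0.9 + (-4.2))/4 = -6.9/4 = -1.725.
For a Normal prior and Normal likelihood with known variance, the posterior is Normal; its mode equals its mean, the precision-weighted average.
Prior precision 1/σ₀² = 1/10 = 0.1; data precision n/σ² = 4/2 = 2.
θ̂ = (0.1·1 + 2·(-1.725)) / (0.1 + 2) = (-3.35)/2.1 = -67/42 ≈ -1.5952.

θ̂_MAP = -1.5952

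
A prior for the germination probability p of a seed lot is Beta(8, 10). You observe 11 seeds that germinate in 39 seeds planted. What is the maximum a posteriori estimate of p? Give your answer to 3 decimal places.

Prior: Beta(8, 10).
Data: 11 successes in 39 trials. The binomial likelihood contributes p^11(1−p)^28, so the posterior is Beta(8+11, 10+28) = Beta(19, 38).
For Beta(a, b) with a, b > 1 the mode is (a−1)/(a+b−2) = 18/55 ≈ 0.327.

p̂_MAP = 0.327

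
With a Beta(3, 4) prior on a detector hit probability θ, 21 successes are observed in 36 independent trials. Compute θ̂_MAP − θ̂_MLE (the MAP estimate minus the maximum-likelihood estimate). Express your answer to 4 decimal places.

Posterior is Beta(24, 19); MAP = (24−1)/(43−2) = 23/41 ≈ 0.56098.
MLE ignores the prior: θ̂_MLE = k/n = 21/36 ≈ 0.58333.
Difference = 23/41 − 21/36 = -11/492 ≈ -0.0224.

MAP − MLE = -0.0224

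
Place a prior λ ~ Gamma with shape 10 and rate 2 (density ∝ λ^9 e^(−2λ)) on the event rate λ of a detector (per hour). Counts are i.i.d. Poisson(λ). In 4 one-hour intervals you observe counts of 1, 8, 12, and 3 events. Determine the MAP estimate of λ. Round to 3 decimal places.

Σxᵢ = 1+8+12+3 = 24, with n = 4.
Posterior ∝ λ^9e^(−2λ) · λ^24e^(−4λ) = λ^33e^(−6λ), i.e. Gamma(shape=34, rate=6).
The mode of a Gamma(a, b) with a ≥ 1 (shape–rate) is (a−1)/b = 33/6 ≈ 5.500.

λ̂_MAP = 5.500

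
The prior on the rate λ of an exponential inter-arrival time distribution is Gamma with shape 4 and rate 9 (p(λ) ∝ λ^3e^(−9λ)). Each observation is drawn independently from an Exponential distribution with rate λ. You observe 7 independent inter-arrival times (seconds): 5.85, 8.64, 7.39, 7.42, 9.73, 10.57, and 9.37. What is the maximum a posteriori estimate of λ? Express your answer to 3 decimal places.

The Exponential(rate=λ) likelihood is ∝ λ^n e^(−λΣtᵢ). Here n = 7 and Σtᵢ = 5.85 + 8.64 + 7.39 + 7.42 + 9.73 + 10.57 + 9.37 = 58.97.
Posterior ∝ λ^3e^(−9λ) · λ^7e^(−58.97λ) = λ^10e^(−67.97λ), i.e. Gamma(11, 67.97).
Mode = (a−1)/b = 10/67.97 ≈ 0.147.

λ̂_MAP = 0.147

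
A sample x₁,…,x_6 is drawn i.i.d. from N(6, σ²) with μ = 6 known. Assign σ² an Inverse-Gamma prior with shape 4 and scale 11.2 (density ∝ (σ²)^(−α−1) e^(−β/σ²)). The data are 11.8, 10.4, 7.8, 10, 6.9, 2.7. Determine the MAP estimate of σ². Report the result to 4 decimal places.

Sum of squared deviations about the known mean: SS = (11.8−6)² + (10.4−6)² + (7.8−6)² + (10−6)² + (6.9−6)² + (2.7−6)² = 83.94.
The Normal likelihood contributes (σ²)^(−n/2) exp(−SS/(2σ²)), so the posterior is Inverse-Gamma(α + n/2, β + SS/2) = Inverse-Gamma(7, 53.17).
The mode of Inverse-Gamma(a, b) is b/(a+1) = 53.17/8 ≈ 6.6463.

σ̂²_MAP = 6.6463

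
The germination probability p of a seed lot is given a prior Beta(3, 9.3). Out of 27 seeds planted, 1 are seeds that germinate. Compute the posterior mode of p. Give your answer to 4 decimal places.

Prior: Beta(3, 9.3).
Data: 1 success in 27 trials. The binomial likelihood contributes p(1−p)^26, so the posterior is Beta(3+1, 9.3+26) = Beta(4, 35.3).
For Beta(a, b) with a, b > 1 the mode is (a−1)/(a+b−2) = 3/37.3 ≈ 0.0804.

p̂_MAP = 0.0804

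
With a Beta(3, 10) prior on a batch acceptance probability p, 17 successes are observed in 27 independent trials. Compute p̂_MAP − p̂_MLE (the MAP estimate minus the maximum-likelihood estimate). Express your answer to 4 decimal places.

MAP − MLE = -0.1296

Posterior is Beta(20, 20); MAP = (20−1)/(40−2) = 19/38 ≈ 0.50000.
MLE ignores the prior: p̂_MLE = k/n = 17/27 ≈ 0.62963.
Difference = 19/38 − 17/27 = -7/54 ≈ -0.1296.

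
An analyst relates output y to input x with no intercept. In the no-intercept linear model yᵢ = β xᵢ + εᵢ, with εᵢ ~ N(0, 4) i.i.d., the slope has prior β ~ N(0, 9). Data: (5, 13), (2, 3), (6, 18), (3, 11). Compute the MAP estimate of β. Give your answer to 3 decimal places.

β̂_MAP = 2.848

log p(β | y) = −Σ(yᵢ − βxᵢ)²/(2·4) − β²/(2·9) + const.
Setting the derivative to zero: Σxᵢ(yᵢ − βxᵢ)/4 − β/9 = 0, so β = Σxᵢyᵢ / (Σxᵢ² + σ²/τ²).
Σxᵢyᵢ = 5·13 + 2·3 + 6·18 + 3·11 = 212; Σxᵢ² = 74; σ²/τ² = 4/9.
β̂_MAP = 212 / (74 + 4/9) = 212/(670/9) = 954/335 ≈ 2.848.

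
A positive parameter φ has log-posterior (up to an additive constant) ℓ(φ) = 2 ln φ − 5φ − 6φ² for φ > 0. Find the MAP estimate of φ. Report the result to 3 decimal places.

φ̂_MAP = 0.250

ℓ'(φ) = 2/φ − 5 − 12φ. Setting this to zero and multiplying by φ: 12φ² + 5φ − 2 = 0.
φ = (−5 + √(5² + 4·12·2)) / (2·12) = (−5 + √121) / 24 = (−5 + 11)/24 = 1/4.
ℓ''(φ) = −2/φ² − 12 < 0, confirming a maximum.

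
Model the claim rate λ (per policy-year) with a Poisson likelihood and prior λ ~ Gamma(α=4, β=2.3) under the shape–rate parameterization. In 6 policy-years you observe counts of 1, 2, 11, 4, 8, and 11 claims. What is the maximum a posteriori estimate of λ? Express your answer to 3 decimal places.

λ̂_MAP = 4.819

Σxᵢ = 1+2+11+4+8+11 = 37, with n = 6.
Posterior ∝ λ^3e^(−2.3λ) · λ^37e^(−6λ) = λ^40e^(−8.3λ), i.e. Gamma(shape=41, rate=8.3).
The mode of a Gamma(a, b) with a ≥ 1 (shape–rate) is (a−1)/b = 40/8.3 ≈ 4.819.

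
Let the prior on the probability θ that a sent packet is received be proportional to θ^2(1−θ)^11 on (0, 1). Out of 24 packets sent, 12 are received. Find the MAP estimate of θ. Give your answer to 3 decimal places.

The prior density ∝ θ^2(1−θ)^11 is the kernel of Beta(3, 12).
Data: 12 successes in 24 trials. The binomial likelihood contributes θ^12(1−θ)^12, so the posterior is Beta(3+12, 12+12) = Beta(15, 24).
For Beta(a, b) with a, b > 1 the mode is (a−1)/(a+b−2) = 14/37 ≈ 0.378.

θ̂_MAP = 0.378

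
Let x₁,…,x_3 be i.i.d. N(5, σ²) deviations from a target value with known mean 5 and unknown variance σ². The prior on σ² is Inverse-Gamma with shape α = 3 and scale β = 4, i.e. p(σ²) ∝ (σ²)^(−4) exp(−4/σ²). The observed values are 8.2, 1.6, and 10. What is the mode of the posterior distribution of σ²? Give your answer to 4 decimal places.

Sum of squared deviations about the known mean: SS = (8.2−5)² + (1.6−5)² + (10−5)² = 46.8.
The Normal likelihood contributes (σ²)^(−n/2) exp(−SS/(2σ²)), so the posterior is Inverse-Gamma(α + n/2, β + SS/2) = Inverse-Gamma(4.5, 27.4).
The mode of Inverse-Gamma(a, b) is b/(a+1) = 27.4/5.5 ≈ 4.9818.

σ̂²_MAP = 4.9818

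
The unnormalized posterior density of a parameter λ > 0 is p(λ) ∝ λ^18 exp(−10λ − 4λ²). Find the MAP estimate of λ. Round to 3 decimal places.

ℓ'(λ) = 18/λ − 10 − 8λ. Setting this to zero and multiplying by λ: 8λ² + 10λ − 18 = 0.
λ = (−10 + √(10² + 4·8·18)) / (2·8) = (−10 + √676) / 16 = (−10 + 26)/16 = 1.
ℓ''(λ) = −18/λ² − 8 < 0, confirming a maximum.

λ̂_MAP = 1.000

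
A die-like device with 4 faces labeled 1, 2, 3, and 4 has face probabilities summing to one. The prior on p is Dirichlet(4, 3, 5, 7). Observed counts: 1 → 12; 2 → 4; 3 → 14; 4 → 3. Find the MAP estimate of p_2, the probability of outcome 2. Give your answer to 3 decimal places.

MAP estimate: 0.125

The posterior is Dirichlet(αᵢ + nᵢ) = Dirichlet(16, 7, 19, 10).
For a Dirichlet(a₁,…,a_K) with all aᵢ > 1, the mode has j-th component (aⱼ − 1)/(Σaᵢ − K).
Here Σaᵢ = 52 and K = 4, so p_2 = (7 − 1)/(52 − 4) = 6/48 ≈ 0.125.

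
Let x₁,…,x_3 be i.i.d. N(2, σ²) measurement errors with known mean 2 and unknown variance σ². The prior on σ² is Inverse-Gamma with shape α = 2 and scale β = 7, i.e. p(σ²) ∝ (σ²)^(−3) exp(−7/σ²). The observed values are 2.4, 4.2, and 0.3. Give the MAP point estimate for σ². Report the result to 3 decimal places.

Sum of squared deviations about the known mean: SS = (2.4−2)² + (4.2−2)² + (0.3−2)² = 7.89.
The Normal likelihood contributes (σ²)^(−n/2) exp(−SS/(2σ²)), so the posterior is Inverse-Gamma(α + n/2, β + SS/2) = Inverse-Gamma(3.5, 10.945).
The mode of Inverse-Gamma(a, b) is b/(a+1) = 10.945/4.5 ≈ 2.432.

σ̂²_MAP = 2.432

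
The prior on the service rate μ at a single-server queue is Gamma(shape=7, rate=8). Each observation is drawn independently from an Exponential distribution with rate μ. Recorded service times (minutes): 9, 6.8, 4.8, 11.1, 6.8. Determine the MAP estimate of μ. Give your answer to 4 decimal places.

μ̂_MAP = 0.2366

The Exponential(rate=μ) likelihood is ∝ μ^n e^(−μΣtᵢ). Here n = 5 and Σtᵢ = 9 + 6.8 + 4.8 + 11.1 + 6.8 = 38.5.
Posterior ∝ μ^6e^(−8μ) · μ^5e^(−38.5μ) = μ^11e^(−46.5μ), i.e. Gamma(12, 46.5).
Mode = (a−1)/b = 11/46.5 ≈ 0.2366.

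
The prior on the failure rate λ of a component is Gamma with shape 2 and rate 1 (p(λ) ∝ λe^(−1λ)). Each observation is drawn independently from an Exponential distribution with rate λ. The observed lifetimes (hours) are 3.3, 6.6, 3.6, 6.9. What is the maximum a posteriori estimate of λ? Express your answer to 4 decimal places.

λ̂_MAP = 0.2336

The Exponential(rate=λ) likelihood is ∝ λ^n e^(−λΣtᵢ). Here n = 4 and Σtᵢ = 3.3 + 6.6 + 3.6 + 6.9 = 20.4.
Posterior ∝ λe^(−1λ) · λ^4e^(−20.4λ) = λ^5e^(−21.4λ), i.e. Gamma(6, 21.4).
Mode = (a−1)/b = 5/21.4 ≈ 0.2336.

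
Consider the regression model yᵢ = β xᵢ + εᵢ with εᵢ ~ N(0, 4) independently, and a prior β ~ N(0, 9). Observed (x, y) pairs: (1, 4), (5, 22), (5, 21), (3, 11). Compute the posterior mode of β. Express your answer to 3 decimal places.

β̂_MAP = 4.169

log p(β | y) = −Σ(yᵢ − βxᵢ)²/(2·4) − β²/(2·9) + const.
Setting the derivative to zero: Σxᵢ(yᵢ − βxᵢ)/4 − β/9 = 0, so β = Σxᵢyᵢ / (Σxᵢ² + σ²/τ²).
Σxᵢyᵢ = 1·4 + 5·22 + 5·21 + 3·11 = 252; Σxᵢ² = 60; σ²/τ² = 4/9.
β̂_MAP = 252 / (60 + 4/9) = 252/(544/9) = 567/136 ≈ 4.169.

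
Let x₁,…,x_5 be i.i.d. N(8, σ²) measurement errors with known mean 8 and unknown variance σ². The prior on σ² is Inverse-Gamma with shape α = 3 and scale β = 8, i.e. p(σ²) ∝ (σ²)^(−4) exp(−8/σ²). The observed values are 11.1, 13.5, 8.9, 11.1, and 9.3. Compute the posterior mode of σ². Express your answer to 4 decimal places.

Sum of squared deviations about the known mean: SS = (11.1−8)² + (13.5−8)² + (8.9−8)² + (11.1−8)² + (9.3−8)² = 51.97.
The Normal likelihood contributes (σ²)^(−n/2) exp(−SS/(2σ²)), so the posterior is Inverse-Gamma(α + n/2, β + SS/2) = Inverse-Gamma(5.5, 33.985).
The mode of Inverse-Gamma(a, b) is b/(a+1) = 33.985/6.5 ≈ 5.2285.

σ̂²_MAP = 5.2285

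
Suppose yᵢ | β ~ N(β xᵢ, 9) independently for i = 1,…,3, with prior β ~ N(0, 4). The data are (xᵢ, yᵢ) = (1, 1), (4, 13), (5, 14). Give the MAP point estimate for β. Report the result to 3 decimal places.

β̂_MAP = 2.780

log p(β | y) = −Σ(yᵢ − βxᵢ)²/(2·9) − β²/(2·4) + const.
Setting the derivative to zero: Σxᵢ(yᵢ − βxᵢ)/9 − β/4 = 0, so β = Σxᵢyᵢ / (Σxᵢ² + σ²/τ²).
Σxᵢyᵢ = 1·1 + 4·13 + 5·14 = 123; Σxᵢ² = 42; σ²/τ² = 2.25.
β̂_MAP = 123 / (42 + 2.25) = 123/44.25 ≈ 2.780.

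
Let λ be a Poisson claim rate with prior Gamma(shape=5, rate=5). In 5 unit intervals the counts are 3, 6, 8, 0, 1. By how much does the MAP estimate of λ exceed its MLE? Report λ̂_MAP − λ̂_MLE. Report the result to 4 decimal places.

Σxᵢ = 18. Posterior is Gamma(23, 10); MAP = (23−1)/10 = 22/10 ≈ 2.20000.
MLE = x̄ = 18/5 ≈ 3.60000.
Difference = 22/10 − 18/5 = -7/5 ≈ -1.4000.

MAP − MLE = -1.4000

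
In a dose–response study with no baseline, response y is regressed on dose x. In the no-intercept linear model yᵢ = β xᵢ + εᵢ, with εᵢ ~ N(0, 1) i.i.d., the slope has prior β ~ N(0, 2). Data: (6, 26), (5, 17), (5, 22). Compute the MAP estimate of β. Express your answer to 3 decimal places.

β̂_MAP = 4.058

log p(β | y) = −Σ(yᵢ − βxᵢ)²/(2·1) − β²/(2·2) + const.
Setting the derivative to zero: Σxᵢ(yᵢ − βxᵢ)/1 − β/2 = 0, so β = Σxᵢyᵢ / (Σxᵢ² + σ²/τ²).
Σxᵢyᵢ = 6·26 + 5·17 + 5·22 = 351; Σxᵢ² = 86; σ²/τ² = 0.5.
β̂_MAP = 351 / (86 + 0.5) = 351/86.5 ≈ 4.058.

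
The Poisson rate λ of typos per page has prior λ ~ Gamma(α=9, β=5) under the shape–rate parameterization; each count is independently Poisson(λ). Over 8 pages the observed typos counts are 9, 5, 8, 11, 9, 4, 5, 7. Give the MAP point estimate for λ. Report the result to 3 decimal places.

λ̂_MAP = 5.077

Σxᵢ = 9+5+8+11+9+4+5+7 = 58, with n = 8.
Posterior ∝ λ^8e^(−5λ) · λ^58e^(−8λ) = λ^66e^(−13λ), i.e. Gamma(shape=67, rate=13).
The mode of a Gamma(a, b) with a ≥ 1 (shape–rate) is (a−1)/b = 66/13 ≈ 5.077.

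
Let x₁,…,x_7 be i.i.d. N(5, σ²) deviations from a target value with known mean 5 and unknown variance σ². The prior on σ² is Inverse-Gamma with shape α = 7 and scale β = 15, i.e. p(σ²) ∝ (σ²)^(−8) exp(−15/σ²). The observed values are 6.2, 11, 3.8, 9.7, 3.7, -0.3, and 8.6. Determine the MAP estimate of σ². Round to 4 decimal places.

Sum of squared deviations about the known mean: SS = (6.2−5)² + (11−5)² + (3.8−5)² + (9.7−5)² + (3.7−5)² + (-0.3−5)² + (8.6−5)² = 103.71.
The Normal likelihood contributes (σ²)^(−n/2) exp(−SS/(2σ²)), so the posterior is Inverse-Gamma(α + n/2, β + SS/2) = Inverse-Gamma(10.5, 66.855).
The mode of Inverse-Gamma(a, b) is b/(a+1) = 66.855/11.5 ≈ 5.8135.

σ̂²_MAP = 5.8135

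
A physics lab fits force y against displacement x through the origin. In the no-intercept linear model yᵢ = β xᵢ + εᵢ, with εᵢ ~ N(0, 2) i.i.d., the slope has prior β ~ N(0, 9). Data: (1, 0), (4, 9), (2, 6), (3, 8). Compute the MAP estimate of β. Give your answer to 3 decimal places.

log p(β | y) = −Σ(yᵢ − βxᵢ)²/(2·2) − β²/(2·9) + const.
Setting the derivative to zero: Σxᵢ(yᵢ − βxᵢ)/2 − β/9 = 0, so β = Σxᵢyᵢ / (Σxᵢ² + σ²/τ²).
Σxᵢyᵢ = 1·0 + 4·9 + 2·6 + 3·8 = 72; Σxᵢ² = 30; σ²/τ² = 2/9.
β̂_MAP = 72 / (30 + 2/9) = 72/(272/9) = 81/34 ≈ 2.382.

β̂_MAP = 2.382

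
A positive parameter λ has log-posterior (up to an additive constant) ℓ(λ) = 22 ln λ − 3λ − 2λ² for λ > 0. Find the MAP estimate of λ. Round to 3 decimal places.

λ̂_MAP = 2.000

ℓ'(λ) = 22/λ − 3 − 4λ. Setting this to zero and multiplying by λ: 4λ² + 3λ − 22 = 0.
λ = (−3 + √(3² + 4·4·22)) / (2·4) = (−3 + √361) / 8 = (−3 + 19)/8 = 2.
ℓ''(λ) = −22/λ² − 4 < 0, confirming a maximum.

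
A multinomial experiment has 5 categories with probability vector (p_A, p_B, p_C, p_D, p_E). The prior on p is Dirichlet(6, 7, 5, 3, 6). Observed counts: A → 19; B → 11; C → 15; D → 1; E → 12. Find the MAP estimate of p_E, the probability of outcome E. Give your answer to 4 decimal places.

MAP estimate of p_E = 0.2125

The posterior is Dirichlet(αᵢ + nᵢ) = Dirichlet(25, 18, 20, 4, 18).
For a Dirichlet(a₁,…,a_K) with all aᵢ > 1, the mode has j-th component (aⱼ − 1)/(Σaᵢ − K).
Here Σaᵢ = 85 and K = 5, so p_E = (18 − 1)/(85 − 5) = 17/80 ≈ 0.2125.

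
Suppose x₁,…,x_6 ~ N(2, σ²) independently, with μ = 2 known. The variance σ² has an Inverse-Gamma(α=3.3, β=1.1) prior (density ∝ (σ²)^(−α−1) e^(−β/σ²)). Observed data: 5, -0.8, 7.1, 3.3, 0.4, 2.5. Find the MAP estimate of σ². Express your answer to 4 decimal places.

Sum of squared deviations about the known mean: SS = (5−2)² + (-0.8−2)² + (7.1−2)² + (3.3−2)² + (0.4−2)² + (2.5−2)² = 47.35.
The Normal likelihood contributes (σ²)^(−n/2) exp(−SS/(2σ²)), so the posterior is Inverse-Gamma(α + n/2, β + SS/2) = Inverse-Gamma(6.3, 24.775).
The mode of Inverse-Gamma(a, b) is b/(a+1) = 24.775/7.3 ≈ 3.3938.

σ̂²_MAP = 3.3938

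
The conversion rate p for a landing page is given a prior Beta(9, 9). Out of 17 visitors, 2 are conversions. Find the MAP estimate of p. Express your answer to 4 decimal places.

p̂_MAP = 0.3030

Prior: Beta(9, 9).
Data: 2 successes in 17 trials. The binomial likelihood contributes p^2(1−p)^15, so the posterior is Beta(9+2, 9+15) = Beta(11, 24).
For Beta(a, b) with a, b > 1 the mode is (a−1)/(a+b−2) = 10/33 ≈ 0.3030.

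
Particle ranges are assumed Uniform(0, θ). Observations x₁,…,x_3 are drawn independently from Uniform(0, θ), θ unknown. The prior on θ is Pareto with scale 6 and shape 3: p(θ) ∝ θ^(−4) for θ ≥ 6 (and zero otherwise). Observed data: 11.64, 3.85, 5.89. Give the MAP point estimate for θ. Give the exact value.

The Uniform(0, θ) likelihood is θ^(−n) for θ ≥ max(xᵢ), zero otherwise. Here max(xᵢ) = 11.64.
Posterior ∝ θ^(−4) · θ^(−3) = θ^(−7) on θ ≥ max(6, 11.64) = 11.64.
This density is strictly decreasing in θ, so the posterior mode lies at the lower boundary of the support.

θ̂_MAP = 11.64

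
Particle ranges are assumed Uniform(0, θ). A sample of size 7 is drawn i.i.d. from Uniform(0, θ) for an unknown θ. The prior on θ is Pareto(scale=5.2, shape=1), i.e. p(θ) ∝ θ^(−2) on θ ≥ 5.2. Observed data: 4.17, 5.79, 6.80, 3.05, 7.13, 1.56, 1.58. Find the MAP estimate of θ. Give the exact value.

The Uniform(0, θ) likelihood is θ^(−n) for θ ≥ max(xᵢ), zero otherwise. Here max(xᵢ) = 7.13.
Posterior ∝ θ^(−2) · θ^(−7) = θ^(−9) on θ ≥ max(5.2, 7.13) = 7.13.
This density is strictly decreasing in θ, so the posterior mode lies at the lower boundary of the support.

θ̂_MAP = 7.13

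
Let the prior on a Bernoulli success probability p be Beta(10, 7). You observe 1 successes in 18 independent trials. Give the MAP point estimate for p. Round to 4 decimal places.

Prior: Beta(10, 7).
Data: 1 success in 18 trials. The binomial likelihood contributes p(1−p)^17, so the posterior is Beta(10+1, 7+17) = Beta(11, 24).
For Beta(a, b) with a, b > 1 the mode is (a−1)/(a+b−2) = 10/33 ≈ 0.3030.

p̂_MAP = 0.3030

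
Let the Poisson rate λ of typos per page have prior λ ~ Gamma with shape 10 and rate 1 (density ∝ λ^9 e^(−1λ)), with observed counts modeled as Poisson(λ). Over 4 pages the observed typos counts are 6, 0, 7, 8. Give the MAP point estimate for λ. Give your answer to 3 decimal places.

Σxᵢ = 6+0+7+8 = 21, with n = 4.
Posterior ∝ λ^9e^(−1λ) · λ^21e^(−4λ) = λ^30e^(−5λ), i.e. Gamma(shape=31, rate=5).
The mode of a Gamma(a, b) with a ≥ 1 (shape–rate) is (a−1)/b = 30/5 ≈ 6.000.

λ̂_MAP = 6.000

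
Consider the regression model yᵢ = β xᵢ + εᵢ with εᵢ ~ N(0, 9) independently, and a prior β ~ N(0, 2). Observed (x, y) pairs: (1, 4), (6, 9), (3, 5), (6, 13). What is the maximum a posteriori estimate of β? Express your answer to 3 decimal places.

β̂_MAP = 1.746

log p(β | y) = −Σ(yᵢ − βxᵢ)²/(2·9) − β²/(2·2) + const.
Setting the derivative to zero: Σxᵢ(yᵢ − βxᵢ)/9 − β/2 = 0, so β = Σxᵢyᵢ / (Σxᵢ² + σ²/τ²).
Σxᵢyᵢ = 1·4 + 6·9 + 3·5 + 6·13 = 151; Σxᵢ² = 82; σ²/τ² = 4.5.
β̂_MAP = 151 / (82 + 4.5) = 151/86.5 ≈ 1.746.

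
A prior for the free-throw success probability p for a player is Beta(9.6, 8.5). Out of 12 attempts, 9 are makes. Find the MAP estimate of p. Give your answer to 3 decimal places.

Prior: Beta(9.6, 8.5).
Data: 9 successes in 12 trials. The binomial likelihood contributes p^9(1−p)^3, so the posterior is Beta(9.6+9, 8.5+3) = Beta(18.6, 11.5).
For Beta(a, b) with a, b > 1 the mode is (a−1)/(a+b−2) = 17.6/28.1 ≈ 0.626.

p̂_MAP = 0.626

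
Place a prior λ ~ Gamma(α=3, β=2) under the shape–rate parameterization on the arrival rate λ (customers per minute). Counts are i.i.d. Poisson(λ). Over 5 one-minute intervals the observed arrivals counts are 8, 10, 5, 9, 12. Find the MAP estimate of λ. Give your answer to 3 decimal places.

Σxᵢ = 8+10+5+9+12 = 44, with n = 5.
Posterior ∝ λ^2e^(−2λ) · λ^44e^(−5λ) = λ^46e^(−7λ), i.e. Gamma(shape=47, rate=7).
The mode of a Gamma(a, b) with a ≥ 1 (shape–rate) is (a−1)/b = 46/7 ≈ 6.571.

λ̂_MAP = 6.571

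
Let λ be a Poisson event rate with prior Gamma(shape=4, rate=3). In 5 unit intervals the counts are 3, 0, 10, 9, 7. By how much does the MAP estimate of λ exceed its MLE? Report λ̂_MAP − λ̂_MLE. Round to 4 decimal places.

MAP − MLE = -1.8000

Σxᵢ = 29. Posterior is Gamma(33, 8); MAP = (33−1)/8 = 32/8 ≈ 4.00000.
MLE = x̄ = 29/5 ≈ 5.80000.
Difference = 32/8 − 29/5 = -9/5 ≈ -1.8000.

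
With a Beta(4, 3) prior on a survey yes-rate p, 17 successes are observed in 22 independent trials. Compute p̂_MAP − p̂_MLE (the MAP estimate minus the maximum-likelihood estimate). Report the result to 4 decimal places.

MAP − MLE = -0.0320

Posterior is Beta(21, 8); MAP = (21−1)/(29−2) = 20/27 ≈ 0.74074.
MLE ignores the prior: p̂_MLE = k/n = 17/22 ≈ 0.77273.
Difference = 20/27 − 17/22 = -19/594 ≈ -0.0320.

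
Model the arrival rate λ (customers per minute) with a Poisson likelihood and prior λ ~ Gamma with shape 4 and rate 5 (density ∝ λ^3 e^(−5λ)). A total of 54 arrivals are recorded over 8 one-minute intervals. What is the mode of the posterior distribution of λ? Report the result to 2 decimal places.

Σxᵢ = 54, n = 8.
Posterior ∝ λ^3e^(−5λ) · λ^54e^(−8λ) = λ^57e^(−13λ), i.e. Gamma(shape=58, rate=13).
The mode of a Gamma(a, b) with a ≥ 1 (shape–rate) is (a−1)/b = 57/13 ≈ 4.38.

λ̂_MAP = 4.38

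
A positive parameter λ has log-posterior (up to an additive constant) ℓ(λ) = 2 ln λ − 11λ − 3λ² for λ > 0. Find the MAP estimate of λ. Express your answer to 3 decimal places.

λ̂_MAP = 0.167

ℓ'(λ) = 2/λ − 11 − 6λ. Setting this to zero and multiplying by λ: 6λ² + 11λ − 2 = 0.
λ = (−11 + √(11² + 4·6·2)) / (2·6) = (−11 + √169) / 12 = (−11 + 13)/12 = 1/6.
ℓ''(λ) = −2/λ² − 6 < 0, confirming a maximum.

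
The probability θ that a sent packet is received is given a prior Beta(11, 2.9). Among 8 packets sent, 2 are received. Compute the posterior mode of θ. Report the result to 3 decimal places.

θ̂_MAP = 0.603

Prior: Beta(11, 2.9).
Data: 2 successes in 8 trials. The binomial likelihood contributes θ^2(1−θ)^6, so the posterior is Beta(11+2, 2.9+6) = Beta(13, 8.9).
For Beta(a, b) with a, b > 1 the mode is (a−1)/(a+b−2) = 12/19.9 ≈ 0.603.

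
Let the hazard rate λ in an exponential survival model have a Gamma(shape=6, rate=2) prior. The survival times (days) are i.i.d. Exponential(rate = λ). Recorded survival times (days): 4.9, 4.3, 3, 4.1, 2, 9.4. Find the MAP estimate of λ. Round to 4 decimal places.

The Exponential(rate=λ) likelihood is ∝ λ^n e^(−λΣtᵢ). Here n = 6 and Σtᵢ = 4.9 + 4.3 + 3 + 4.1 + 2 + 9.4 = 27.7.
Posterior ∝ λ^5e^(−2λ) · λ^6e^(−27.7λ) = λ^11e^(−29.7λ), i.e. Gamma(12, 29.7).
Mode = (a−1)/b = 11/29.7 ≈ 0.3704.

λ̂_MAP = 0.3704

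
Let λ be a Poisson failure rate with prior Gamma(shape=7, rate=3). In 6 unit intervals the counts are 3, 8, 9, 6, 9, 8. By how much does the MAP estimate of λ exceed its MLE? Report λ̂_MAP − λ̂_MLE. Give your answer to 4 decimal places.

Σxᵢ = 43. Posterior is Gamma(50, 9); MAP = (50−1)/9 = 49/9 ≈ 5.44444.
MLE = x̄ = 43/6 ≈ 7.16667.
Difference = 49/9 − 43/6 = -31/18 ≈ -1.7222.

MAP − MLE = -1.7222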